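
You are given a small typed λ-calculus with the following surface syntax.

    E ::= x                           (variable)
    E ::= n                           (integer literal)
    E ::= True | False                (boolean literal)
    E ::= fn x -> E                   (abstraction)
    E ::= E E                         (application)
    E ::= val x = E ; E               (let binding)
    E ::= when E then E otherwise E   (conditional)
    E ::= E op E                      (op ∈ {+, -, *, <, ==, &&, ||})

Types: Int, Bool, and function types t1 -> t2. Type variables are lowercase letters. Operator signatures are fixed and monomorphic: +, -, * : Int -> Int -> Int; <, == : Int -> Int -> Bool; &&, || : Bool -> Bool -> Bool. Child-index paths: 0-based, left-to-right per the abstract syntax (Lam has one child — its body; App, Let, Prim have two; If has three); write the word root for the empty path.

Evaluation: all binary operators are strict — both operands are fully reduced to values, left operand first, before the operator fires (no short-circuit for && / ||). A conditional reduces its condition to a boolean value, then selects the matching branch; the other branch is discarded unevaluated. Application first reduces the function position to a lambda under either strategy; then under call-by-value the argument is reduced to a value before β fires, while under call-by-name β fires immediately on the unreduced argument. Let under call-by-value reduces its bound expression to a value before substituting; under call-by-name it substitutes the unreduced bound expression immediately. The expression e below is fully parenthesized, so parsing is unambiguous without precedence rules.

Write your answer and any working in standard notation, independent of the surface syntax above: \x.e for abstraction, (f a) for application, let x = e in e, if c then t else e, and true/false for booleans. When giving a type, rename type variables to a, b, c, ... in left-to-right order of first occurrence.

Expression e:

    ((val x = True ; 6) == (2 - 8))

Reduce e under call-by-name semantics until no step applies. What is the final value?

Answer: false

Derivation:
step 0: ((let x = true in 6) == (2 - 8))
step 1: [let@0] (6 == (2 - 8))
step 2: [delta@1] (6 == -6)
step 3: [delta@root] false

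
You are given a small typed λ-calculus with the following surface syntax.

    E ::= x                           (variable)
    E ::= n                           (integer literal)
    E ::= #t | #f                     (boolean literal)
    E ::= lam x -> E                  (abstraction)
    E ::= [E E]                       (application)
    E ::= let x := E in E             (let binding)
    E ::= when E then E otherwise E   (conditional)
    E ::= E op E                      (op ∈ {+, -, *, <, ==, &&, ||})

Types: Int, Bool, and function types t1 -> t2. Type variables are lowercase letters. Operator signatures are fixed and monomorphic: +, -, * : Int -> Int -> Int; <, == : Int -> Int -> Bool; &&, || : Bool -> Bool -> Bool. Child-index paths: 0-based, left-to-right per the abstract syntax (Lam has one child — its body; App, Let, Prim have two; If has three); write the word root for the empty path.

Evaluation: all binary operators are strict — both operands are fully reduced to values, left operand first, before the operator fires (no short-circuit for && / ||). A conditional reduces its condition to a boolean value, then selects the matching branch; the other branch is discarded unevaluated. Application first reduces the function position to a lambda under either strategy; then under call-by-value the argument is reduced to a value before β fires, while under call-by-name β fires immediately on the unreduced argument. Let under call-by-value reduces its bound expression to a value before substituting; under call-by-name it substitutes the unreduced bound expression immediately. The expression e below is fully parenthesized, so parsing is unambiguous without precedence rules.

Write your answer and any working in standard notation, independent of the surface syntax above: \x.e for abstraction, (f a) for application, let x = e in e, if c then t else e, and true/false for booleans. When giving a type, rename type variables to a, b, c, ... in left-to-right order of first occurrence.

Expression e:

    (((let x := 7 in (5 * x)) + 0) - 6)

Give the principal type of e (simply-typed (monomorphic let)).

Derivation:
let x : Int
  unify Int ~ Int
x : Int
  unify Int ~ Int
  unify Int ~ Int
  unify Int ~ Int
  unify Int ~ Int
  unify Int ~ Int

Answer: Int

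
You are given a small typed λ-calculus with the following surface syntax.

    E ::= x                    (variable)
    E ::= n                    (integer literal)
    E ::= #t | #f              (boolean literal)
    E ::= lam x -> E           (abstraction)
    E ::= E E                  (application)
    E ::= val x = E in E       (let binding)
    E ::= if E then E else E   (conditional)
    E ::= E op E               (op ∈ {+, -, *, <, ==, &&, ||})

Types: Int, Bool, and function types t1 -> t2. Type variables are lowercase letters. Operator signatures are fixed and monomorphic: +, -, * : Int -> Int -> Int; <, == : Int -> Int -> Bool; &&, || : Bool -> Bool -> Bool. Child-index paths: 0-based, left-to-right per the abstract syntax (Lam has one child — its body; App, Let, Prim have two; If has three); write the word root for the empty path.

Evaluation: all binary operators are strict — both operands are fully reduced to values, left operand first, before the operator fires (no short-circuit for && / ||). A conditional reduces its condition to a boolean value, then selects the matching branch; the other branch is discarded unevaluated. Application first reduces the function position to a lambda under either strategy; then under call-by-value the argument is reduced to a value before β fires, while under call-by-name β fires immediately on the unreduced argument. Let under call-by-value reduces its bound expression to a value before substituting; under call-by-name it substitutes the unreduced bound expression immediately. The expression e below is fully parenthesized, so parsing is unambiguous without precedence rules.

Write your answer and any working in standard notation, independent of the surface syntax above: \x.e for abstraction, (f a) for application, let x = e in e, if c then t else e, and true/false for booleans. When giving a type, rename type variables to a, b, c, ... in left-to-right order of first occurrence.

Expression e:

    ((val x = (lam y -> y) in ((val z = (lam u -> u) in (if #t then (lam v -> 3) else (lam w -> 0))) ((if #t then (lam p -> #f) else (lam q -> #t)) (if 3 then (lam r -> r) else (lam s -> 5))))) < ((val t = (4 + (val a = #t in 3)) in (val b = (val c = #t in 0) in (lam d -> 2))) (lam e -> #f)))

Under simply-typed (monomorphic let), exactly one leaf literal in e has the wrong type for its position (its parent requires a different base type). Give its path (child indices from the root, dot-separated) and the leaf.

Answer: 0.1.1.1.0 : 3

Derivation:
y : a
\y._ : a -> a
let x : a -> a
u : b
\u._ : b -> b
let z : b -> b
  unify Bool ~ Bool
\v._ : c -> Int
\w._ : d -> Int
  unify c -> Int ~ d -> Int
  unify c ~ d
  unify Int ~ Int
  unify Bool ~ Bool
\p._ : e -> Bool
\q._ : f -> Bool
  unify e -> Bool ~ f -> Bool
  unify e ~ f
  unify Bool ~ Bool
  unify Int ~ Bool
  FAIL: mismatch Int ~ Bool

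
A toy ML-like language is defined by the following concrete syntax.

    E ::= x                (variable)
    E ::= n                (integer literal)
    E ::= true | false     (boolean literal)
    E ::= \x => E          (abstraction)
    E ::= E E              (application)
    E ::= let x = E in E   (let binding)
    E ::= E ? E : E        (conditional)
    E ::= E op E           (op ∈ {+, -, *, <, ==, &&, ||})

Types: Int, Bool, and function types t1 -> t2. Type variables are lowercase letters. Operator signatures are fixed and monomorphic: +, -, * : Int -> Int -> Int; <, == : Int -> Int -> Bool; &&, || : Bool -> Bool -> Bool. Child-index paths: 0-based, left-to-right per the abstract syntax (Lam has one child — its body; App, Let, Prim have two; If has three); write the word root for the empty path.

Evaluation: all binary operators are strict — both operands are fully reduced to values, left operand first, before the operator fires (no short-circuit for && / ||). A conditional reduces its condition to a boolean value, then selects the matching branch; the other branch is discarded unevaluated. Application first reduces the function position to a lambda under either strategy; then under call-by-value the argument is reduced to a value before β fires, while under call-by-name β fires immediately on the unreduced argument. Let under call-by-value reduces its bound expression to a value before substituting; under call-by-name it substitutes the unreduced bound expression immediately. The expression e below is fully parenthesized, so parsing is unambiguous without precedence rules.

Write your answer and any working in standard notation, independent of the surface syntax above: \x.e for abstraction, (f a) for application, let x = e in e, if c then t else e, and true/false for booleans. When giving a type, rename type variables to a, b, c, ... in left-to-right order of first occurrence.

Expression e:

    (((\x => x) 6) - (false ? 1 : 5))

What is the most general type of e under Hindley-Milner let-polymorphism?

Answer: Int

Derivation:
x : a
\x._ : a -> a
  unify a -> a ~ Int -> b
  unify a ~ Int
  unify Int ~ b
_ _ : Int
  unify Int ~ Int
  unify Bool ~ Bool
  unify Int ~ Int
  unify Int ~ Int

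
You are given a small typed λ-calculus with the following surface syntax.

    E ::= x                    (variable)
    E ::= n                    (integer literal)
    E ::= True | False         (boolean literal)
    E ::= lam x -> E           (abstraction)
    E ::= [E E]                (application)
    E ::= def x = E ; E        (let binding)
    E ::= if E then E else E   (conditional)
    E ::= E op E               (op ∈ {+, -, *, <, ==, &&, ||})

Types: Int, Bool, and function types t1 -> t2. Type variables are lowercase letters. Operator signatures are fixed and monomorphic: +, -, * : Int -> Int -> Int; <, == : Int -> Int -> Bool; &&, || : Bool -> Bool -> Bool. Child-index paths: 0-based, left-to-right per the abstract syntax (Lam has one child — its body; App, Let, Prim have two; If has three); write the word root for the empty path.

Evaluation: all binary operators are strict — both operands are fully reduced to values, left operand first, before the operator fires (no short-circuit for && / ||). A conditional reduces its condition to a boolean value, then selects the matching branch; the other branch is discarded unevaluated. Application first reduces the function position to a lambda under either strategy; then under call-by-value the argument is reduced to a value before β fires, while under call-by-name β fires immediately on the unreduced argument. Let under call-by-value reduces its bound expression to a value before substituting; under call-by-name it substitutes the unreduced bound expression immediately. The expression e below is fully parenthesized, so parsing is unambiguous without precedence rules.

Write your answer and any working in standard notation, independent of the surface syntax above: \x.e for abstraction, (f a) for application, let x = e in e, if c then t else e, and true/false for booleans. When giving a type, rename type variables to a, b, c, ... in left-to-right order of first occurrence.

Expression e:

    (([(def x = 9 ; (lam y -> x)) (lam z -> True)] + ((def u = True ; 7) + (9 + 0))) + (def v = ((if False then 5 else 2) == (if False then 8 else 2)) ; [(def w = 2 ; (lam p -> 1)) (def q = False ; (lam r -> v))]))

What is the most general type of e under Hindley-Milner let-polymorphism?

Answer: Int

Trace:
let x : Int
x : Int
\y._ : a -> Int
\z._ : b -> Bool
  unify a -> Int ~ (b -> Bool) -> c
  unify a ~ b -> Bool
  unify Int ~ c
_ _ : Int
  unify Int ~ Int
let u : Bool
  unify Int ~ Int
  unify Int ~ Int
  unify Int ~ Int
  unify Int ~ Int
  unify Int ~ Int
  unify Int ~ Int
  unify Bool ~ Bool
  unify Int ~ Int
  unify Int ~ Int
  unify Bool ~ Bool
  unify Int ~ Int
  unify Int ~ Int
let v : Bool
let w : Int
\p._ : d -> Int
let q : Bool
v : Bool
\r._ : e -> Bool
  unify d -> Int ~ (e -> Bool) -> f
  unify d ~ e -> Bool
  unify Int ~ f
_ _ : Int
  unify Int ~ Int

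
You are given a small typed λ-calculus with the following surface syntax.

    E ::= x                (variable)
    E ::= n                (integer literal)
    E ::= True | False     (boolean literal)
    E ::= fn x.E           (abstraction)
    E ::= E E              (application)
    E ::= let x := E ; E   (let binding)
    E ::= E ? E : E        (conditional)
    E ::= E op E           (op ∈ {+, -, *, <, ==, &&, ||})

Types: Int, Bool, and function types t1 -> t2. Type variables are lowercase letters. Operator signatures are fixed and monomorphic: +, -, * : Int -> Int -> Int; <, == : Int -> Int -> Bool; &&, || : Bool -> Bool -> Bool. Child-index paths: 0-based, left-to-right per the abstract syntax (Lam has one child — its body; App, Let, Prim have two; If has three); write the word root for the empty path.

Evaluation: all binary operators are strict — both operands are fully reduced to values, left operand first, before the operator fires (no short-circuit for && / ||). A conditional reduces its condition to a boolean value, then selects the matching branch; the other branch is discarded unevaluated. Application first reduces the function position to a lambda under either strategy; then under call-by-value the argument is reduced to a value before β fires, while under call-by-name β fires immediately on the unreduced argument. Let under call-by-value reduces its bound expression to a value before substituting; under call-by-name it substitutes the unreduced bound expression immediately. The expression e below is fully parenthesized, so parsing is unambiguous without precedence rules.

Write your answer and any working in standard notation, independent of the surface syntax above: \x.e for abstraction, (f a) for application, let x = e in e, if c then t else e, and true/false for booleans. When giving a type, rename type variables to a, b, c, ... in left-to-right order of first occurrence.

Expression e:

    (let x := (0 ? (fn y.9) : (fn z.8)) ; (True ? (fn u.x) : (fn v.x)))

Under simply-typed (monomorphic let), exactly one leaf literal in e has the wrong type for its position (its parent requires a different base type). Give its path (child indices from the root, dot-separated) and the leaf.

Trace:
  unify Int ~ Bool
  FAIL: mismatch Int ~ Bool

Answer: 0.0 : 0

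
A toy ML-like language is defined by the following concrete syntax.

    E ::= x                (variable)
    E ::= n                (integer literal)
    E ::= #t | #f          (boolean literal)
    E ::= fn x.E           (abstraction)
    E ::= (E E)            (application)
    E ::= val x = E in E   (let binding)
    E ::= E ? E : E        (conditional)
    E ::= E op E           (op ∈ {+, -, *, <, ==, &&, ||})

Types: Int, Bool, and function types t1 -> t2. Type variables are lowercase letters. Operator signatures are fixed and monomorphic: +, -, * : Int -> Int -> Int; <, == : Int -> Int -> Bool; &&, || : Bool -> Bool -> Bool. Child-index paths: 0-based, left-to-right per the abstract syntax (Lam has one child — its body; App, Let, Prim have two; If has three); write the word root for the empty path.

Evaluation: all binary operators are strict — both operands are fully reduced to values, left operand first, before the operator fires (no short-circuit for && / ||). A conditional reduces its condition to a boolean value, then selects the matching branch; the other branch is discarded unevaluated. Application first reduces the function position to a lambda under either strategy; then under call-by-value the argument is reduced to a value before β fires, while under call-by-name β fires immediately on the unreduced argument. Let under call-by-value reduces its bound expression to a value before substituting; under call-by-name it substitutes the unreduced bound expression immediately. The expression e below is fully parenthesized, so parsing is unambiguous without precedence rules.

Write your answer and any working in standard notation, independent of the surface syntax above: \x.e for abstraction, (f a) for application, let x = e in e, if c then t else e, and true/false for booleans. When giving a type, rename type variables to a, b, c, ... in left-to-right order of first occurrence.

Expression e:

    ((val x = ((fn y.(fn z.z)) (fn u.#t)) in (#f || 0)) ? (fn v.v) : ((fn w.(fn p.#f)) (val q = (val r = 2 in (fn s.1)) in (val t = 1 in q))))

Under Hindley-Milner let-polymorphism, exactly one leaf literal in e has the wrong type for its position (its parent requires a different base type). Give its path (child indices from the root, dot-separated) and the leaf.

Answer: 0.1.1 : 0

Derivation:
z : b
\z._ : b -> b
\y._ : a -> b -> b
\u._ : c -> Bool
  unify a -> b -> b ~ (c -> Bool) -> d
  unify a ~ c -> Bool
  unify b -> b ~ d
_ _ : b -> b
let x : forall. b -> b
  unify Bool ~ Bool
  unify Int ~ Bool
  FAIL: mismatch Int ~ Bool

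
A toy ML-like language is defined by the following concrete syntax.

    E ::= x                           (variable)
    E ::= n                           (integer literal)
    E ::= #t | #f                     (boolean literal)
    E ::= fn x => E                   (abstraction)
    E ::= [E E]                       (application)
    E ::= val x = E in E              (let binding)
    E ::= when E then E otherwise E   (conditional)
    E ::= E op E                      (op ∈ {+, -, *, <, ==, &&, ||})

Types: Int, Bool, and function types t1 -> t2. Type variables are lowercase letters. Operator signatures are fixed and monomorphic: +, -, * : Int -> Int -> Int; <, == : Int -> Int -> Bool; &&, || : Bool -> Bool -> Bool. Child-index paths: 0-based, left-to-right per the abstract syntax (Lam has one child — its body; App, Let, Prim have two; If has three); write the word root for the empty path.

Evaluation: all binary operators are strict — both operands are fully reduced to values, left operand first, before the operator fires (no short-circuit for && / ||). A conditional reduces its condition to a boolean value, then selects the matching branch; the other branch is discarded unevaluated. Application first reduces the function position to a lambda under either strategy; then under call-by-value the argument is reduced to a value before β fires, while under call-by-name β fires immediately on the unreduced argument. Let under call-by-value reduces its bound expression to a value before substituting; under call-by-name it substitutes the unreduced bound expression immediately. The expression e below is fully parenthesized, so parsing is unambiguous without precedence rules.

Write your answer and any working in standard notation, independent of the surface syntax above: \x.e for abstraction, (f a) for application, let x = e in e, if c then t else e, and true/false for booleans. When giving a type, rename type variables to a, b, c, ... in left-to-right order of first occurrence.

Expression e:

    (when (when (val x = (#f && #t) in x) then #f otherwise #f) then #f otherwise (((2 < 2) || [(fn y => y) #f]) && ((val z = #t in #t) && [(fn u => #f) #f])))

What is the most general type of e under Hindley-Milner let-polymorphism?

Answer: Bool

Trace:
  unify Bool ~ Bool
  unify Bool ~ Bool
let x : Bool
x : Bool
  unify Bool ~ Bool
  unify Bool ~ Bool
  unify Bool ~ Bool
  unify Int ~ Int
  unify Int ~ Int
  unify Bool ~ Bool
y : a
\y._ : a -> a
  unify a -> a ~ Bool -> b
  unify a ~ Bool
  unify Bool ~ b
_ _ : Bool
  unify Bool ~ Bool
  unify Bool ~ Bool
let z : Bool
  unify Bool ~ Bool
\u._ : c -> Bool
  unify c -> Bool ~ Bool -> d
  unify c ~ Bool
  unify Bool ~ d
_ _ : Bool
  unify Bool ~ Bool
  unify Bool ~ Bool
  unify Bool ~ Bool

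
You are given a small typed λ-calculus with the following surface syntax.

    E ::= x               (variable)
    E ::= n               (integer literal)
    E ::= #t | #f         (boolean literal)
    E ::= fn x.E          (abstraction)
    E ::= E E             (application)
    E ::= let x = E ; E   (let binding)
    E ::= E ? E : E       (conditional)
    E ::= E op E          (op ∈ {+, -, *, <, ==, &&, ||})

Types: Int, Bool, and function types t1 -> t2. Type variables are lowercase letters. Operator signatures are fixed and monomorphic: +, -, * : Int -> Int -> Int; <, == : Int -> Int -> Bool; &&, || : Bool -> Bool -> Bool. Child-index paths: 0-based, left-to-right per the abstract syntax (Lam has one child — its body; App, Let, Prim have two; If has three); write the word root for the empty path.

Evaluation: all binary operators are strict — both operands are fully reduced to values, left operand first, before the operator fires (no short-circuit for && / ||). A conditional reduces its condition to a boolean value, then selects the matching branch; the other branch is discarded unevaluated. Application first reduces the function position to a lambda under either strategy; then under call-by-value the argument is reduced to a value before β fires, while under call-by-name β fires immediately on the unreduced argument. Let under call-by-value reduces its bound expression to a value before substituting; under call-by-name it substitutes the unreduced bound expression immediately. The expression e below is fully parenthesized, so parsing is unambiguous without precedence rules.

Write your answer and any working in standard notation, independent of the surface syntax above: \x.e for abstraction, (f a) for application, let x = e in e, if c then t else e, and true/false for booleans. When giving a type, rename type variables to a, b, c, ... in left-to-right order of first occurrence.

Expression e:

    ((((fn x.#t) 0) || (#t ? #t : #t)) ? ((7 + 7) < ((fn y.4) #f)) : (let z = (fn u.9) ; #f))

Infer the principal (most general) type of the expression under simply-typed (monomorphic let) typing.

Trace:
\x._ : a -> Bool
  unify a -> Bool ~ Int -> b
  unify a ~ Int
  unify Bool ~ b
_ _ : Bool
  unify Bool ~ Bool
  unify Bool ~ Bool
  unify Bool ~ Bool
  unify Bool ~ Bool
  unify Bool ~ Bool
  unify Int ~ Int
  unify Int ~ Int
  unify Int ~ Int
\y._ : c -> Int
  unify c -> Int ~ Bool -> d
  unify c ~ Bool
  unify Int ~ d
_ _ : Int
  unify Int ~ Int
\u._ : e -> Int
let z : e -> Int
  unify Bool ~ Bool

Answer: Bool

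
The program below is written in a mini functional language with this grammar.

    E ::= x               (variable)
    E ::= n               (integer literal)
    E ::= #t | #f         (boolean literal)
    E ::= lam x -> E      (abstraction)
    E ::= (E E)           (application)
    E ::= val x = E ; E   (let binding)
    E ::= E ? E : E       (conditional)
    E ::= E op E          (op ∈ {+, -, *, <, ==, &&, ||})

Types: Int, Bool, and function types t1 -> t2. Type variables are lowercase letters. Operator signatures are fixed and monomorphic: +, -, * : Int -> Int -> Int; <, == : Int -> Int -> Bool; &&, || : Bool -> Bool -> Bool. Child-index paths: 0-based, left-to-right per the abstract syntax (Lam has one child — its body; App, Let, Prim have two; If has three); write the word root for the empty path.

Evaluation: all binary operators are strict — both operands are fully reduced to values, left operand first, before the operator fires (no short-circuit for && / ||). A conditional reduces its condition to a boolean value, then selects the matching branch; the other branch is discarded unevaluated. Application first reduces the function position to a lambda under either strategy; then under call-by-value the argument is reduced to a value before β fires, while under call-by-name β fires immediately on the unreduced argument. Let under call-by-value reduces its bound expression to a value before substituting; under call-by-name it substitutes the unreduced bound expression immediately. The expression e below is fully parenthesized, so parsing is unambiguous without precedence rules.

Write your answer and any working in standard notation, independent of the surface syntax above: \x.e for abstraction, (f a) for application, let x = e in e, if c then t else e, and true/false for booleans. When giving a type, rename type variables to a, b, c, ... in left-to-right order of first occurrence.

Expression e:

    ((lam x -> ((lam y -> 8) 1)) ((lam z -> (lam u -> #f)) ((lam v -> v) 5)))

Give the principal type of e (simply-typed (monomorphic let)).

Answer: Int

Trace:
\y._ : b -> Int
  unify b -> Int ~ Int -> c
  unify b ~ Int
  unify Int ~ c
_ _ : Int
\x._ : a -> Int
\u._ : e -> Bool
\z._ : d -> e -> Bool
v : f
\v._ : f -> f
  unify f -> f ~ Int -> g
  unify f ~ Int
  unify Int ~ g
_ _ : Int
  unify d -> e -> Bool ~ Int -> h
  unify d ~ Int
  unify e -> Bool ~ h
_ _ : e -> Bool
  unify a -> Int ~ (e -> Bool) -> i
  unify a ~ e -> Bool
  unify Int ~ i
_ _ : Int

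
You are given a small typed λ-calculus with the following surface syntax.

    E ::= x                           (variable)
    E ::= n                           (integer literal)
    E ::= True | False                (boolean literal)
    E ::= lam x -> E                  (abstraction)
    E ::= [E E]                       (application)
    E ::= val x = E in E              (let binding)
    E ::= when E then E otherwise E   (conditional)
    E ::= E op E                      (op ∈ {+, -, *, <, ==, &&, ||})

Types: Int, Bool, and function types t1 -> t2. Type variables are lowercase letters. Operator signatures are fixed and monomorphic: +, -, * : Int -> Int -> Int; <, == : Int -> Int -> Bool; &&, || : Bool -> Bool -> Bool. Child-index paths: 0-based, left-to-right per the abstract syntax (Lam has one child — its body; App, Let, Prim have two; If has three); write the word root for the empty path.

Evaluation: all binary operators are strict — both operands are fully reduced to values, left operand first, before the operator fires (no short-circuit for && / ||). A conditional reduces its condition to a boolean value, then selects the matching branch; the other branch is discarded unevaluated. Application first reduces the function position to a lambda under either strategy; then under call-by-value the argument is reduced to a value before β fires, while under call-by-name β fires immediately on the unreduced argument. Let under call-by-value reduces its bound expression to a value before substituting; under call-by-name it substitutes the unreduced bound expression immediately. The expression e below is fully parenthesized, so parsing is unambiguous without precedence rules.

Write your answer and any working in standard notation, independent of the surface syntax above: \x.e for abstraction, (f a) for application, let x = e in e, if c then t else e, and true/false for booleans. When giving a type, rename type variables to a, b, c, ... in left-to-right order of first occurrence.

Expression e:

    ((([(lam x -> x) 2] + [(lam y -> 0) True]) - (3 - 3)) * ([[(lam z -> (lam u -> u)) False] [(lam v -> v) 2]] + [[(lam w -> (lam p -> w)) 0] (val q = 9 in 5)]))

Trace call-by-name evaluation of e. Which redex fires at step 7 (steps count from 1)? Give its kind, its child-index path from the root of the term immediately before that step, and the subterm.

Derivation:
step 0: (((((\x.x) 2) + ((\y.0) true)) - (3 - 3)) * ((((\z.(\u.u)) false) ((\v.v) 2)) + (((\w.(\p.w)) 0) (let q = 9 in 5))))
step 1: [beta@0.0.0] (((2 + ((\y.0) true)) - (3 - 3)) * ((((\z.(\u.u)) false) ((\v.v) 2)) + (((\w.(\p.w)) 0) (let q = 9 in 5))))
step 2: [beta@0.0.1] (((2 + 0) - (3 - 3)) * ((((\z.(\u.u)) false) ((\v.v) 2)) + (((\w.(\p.w)) 0) (let q = 9 in 5))))
step 3: [delta@0.0] ((2 - (3 - 3)) * ((((\z.(\u.u)) false) ((\v.v) 2)) + (((\w.(\p.w)) 0) (let q = 9 in 5))))
step 4: [delta@0.1] ((2 - 0) * ((((\z.(\u.u)) false) ((\v.v) 2)) + (((\w.(\p.w)) 0) (let q = 9 in 5))))
step 5: [delta@0] (2 * ((((\z.(\u.u)) false) ((\v.v) 2)) + (((\w.(\p.w)) 0) (let q = 9 in 5))))
step 6: [beta@1.0.0] (2 * (((\u.u) ((\v.v) 2)) + (((\w.(\p.w)) 0) (let q = 9 in 5))))
step 7: [beta@1.0] (2 * (((\v.v) 2) + (((\w.(\p.w)) 0) (let q = 9 in 5))))

Answer: beta at 1.0 : ((\u.u) ((\v.v) 2))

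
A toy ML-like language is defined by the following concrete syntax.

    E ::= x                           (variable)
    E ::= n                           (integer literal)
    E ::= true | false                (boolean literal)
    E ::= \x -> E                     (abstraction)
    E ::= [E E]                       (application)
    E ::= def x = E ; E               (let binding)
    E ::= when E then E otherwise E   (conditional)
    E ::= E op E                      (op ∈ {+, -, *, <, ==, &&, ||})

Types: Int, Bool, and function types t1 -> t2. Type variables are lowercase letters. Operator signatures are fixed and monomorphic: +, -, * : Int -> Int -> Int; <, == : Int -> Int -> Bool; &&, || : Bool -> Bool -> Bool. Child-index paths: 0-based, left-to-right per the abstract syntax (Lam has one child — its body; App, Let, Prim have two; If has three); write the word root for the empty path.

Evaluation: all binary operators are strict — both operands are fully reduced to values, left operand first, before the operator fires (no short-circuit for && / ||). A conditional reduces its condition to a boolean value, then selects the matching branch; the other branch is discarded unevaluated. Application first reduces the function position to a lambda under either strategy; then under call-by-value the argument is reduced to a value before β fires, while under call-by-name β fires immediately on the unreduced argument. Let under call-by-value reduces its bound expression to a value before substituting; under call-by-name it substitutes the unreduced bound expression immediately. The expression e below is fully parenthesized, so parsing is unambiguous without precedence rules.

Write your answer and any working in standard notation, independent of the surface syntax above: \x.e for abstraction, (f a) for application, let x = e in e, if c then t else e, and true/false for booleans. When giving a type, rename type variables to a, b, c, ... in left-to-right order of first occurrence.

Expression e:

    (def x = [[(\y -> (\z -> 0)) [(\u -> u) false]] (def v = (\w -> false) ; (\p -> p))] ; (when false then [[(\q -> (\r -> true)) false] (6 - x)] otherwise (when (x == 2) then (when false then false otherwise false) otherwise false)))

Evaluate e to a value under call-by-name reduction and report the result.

Working:
step 0: (let x = (((\y.(\z.0)) ((\u.u) false)) (let v = (\w.false) in (\p.p))) in (if false then (((\q.(\r.true)) false) (6 - x)) else (if (x == 2) then (if false then false else false) else false)))
step 1: [let@root] (if false then (((\q.(\r.true)) false) (6 - (((\y.(\z.0)) ((\u.u) false)) (let v = (\w.false) in (\p.p))))) else (if ((((\y.(\z.0)) ((\u.u) false)) (let v = (\w.false) in (\p.p))) == 2) then (if false then false else false) else false))
step 2: [if@root] (if ((((\y.(\z.0)) ((\u.u) false)) (let v = (\w.false) in (\p.p))) == 2) then (if false then false else false) else false)
step 3: [beta@0.0.0] (if (((\z.0) (let v = (\w.false) in (\p.p))) == 2) then (if false then false else false) else false)
step 4: [beta@0.0] (if (0 == 2) then (if false then false else false) else false)
step 5: [delta@0] (if false then (if false then false else false) else false)
step 6: [if@root] false

Answer: false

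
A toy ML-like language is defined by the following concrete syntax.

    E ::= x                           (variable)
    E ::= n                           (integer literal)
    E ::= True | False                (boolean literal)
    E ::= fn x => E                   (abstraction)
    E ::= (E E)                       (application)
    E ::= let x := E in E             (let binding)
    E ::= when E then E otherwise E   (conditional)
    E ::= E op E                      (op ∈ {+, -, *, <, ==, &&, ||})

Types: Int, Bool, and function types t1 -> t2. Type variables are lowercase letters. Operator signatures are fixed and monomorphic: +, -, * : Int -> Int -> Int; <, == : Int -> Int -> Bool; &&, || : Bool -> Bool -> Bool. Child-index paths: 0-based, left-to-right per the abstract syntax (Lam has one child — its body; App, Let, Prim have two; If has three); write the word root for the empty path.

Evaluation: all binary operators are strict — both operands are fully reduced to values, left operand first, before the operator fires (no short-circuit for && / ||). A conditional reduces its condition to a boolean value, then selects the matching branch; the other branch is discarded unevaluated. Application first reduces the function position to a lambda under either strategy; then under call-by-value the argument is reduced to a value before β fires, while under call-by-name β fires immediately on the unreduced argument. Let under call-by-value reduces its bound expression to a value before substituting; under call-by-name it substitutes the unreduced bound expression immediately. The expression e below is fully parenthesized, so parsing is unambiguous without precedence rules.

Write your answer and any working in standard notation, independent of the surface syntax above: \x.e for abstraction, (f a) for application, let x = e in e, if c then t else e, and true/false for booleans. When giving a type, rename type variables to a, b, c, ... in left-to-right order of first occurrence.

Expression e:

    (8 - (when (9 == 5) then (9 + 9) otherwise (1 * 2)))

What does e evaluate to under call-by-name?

Answer: 6

Trace:
step 0: (8 - (if (9 == 5) then (9 + 9) else (1 * 2)))
step 1: [delta@1.0] (8 - (if false then (9 + 9) else (1 * 2)))
step 2: [if@1] (8 - (1 * 2))
step 3: [delta@1] (8 - 2)
step 4: [delta@root] 6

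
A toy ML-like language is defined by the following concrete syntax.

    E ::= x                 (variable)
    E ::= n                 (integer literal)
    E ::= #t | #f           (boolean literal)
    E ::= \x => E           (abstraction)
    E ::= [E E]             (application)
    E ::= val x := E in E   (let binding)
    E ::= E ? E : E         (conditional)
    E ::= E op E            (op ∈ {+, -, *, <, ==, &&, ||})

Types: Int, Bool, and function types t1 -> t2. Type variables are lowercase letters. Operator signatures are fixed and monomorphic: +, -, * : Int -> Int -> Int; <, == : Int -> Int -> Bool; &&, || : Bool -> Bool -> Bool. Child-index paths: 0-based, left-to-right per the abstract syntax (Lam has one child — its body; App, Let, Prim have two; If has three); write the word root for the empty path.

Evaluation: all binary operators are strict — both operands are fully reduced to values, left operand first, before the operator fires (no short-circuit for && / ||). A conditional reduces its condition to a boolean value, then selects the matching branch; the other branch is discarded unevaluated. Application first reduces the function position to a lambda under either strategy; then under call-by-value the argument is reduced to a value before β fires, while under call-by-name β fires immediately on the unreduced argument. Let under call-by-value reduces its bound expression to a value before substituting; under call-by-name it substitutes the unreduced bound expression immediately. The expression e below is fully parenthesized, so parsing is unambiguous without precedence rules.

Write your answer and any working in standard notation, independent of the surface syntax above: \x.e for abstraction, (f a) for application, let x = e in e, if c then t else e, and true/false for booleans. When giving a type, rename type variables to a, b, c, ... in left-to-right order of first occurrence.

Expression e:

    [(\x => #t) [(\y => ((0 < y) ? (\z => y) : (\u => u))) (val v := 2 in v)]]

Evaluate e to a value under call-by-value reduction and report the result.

Answer: true

Trace:
step 0: ((\x.true) ((\y.(if (0 < y) then (\z.y) else (\u.u))) (let v = 2 in v)))
step 1: [let@1.1] ((\x.true) ((\y.(if (0 < y) then (\z.y) else (\u.u))) 2))
step 2: [beta@1] ((\x.true) (if (0 < 2) then (\z.2) else (\u.u)))
step 3: [delta@1.0] ((\x.true) (if true then (\z.2) else (\u.u)))
step 4: [if@1] ((\x.true) (\z.2))
step 5: [beta@root] true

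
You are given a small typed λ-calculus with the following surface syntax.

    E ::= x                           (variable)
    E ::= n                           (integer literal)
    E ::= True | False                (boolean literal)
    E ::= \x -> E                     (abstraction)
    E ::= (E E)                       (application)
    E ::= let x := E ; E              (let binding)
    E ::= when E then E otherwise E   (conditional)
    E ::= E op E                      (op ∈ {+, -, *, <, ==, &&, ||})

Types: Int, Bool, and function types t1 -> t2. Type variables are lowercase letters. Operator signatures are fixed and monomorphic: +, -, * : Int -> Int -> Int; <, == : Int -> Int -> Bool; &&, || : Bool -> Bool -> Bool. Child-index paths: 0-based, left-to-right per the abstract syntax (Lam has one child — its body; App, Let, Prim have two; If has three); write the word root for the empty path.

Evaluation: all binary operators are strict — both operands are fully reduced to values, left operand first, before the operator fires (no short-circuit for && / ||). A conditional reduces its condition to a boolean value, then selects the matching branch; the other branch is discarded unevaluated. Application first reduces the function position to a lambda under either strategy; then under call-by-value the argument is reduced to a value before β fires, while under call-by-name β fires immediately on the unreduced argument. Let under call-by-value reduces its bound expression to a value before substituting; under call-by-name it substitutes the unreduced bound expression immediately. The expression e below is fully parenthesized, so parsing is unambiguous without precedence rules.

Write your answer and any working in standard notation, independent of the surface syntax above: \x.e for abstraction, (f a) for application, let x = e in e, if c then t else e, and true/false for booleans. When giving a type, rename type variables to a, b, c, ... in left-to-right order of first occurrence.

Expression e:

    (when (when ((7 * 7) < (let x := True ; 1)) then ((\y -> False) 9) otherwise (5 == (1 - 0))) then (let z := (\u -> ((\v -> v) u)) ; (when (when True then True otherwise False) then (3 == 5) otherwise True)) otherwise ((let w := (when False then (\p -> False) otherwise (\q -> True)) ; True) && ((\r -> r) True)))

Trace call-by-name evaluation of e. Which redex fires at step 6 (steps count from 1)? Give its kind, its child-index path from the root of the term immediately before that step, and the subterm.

Answer: delta at 0 : (5 == 1)

Derivation:
step 0: (if (if ((7 * 7) < (let x = true in 1)) then ((\y.false) 9) else (5 == (1 - 0))) then (let z = (\u.((\v.v) u)) in (if (if true then true else false) then (3 == 5) else true)) else ((let w = (if false then (\p.false) else (\q.true)) in true) && ((\r.r) true)))
step 1: [delta@0.0.0] (if (if (49 < (let x = true in 1)) then ((\y.false) 9) else (5 == (1 - 0))) then (let z = (\u.((\v.v) u)) in (if (if true then true else false) then (3 == 5) else true)) else ((let w = (if false then (\p.false) else (\q.true)) in true) && ((\r.r) true)))
step 2: [let@0.0.1] (if (if (49 < 1) then ((\y.false) 9) else (5 == (1 - 0))) then (let z = (\u.((\v.v) u)) in (if (if true then true else false) then (3 == 5) else true)) else ((let w = (if false then (\p.false) else (\q.true)) in true) && ((\r.r) true)))
step 3: [delta@0.0] (if (if false then ((\y.false) 9) else (5 == (1 - 0))) then (let z = (\u.((\v.v) u)) in (if (if true then true else false) then (3 == 5) else true)) else ((let w = (if false then (\p.false) else (\q.true)) in true) && ((\r.r) true)))
step 4: [if@0] (if (5 == (1 - 0)) then (let z = (\u.((\v.v) u)) in (if (if true then true else false) then (3 == 5) else true)) else ((let w = (if false then (\p.false) else (\q.true)) in true) && ((\r.r) true)))
step 5: [delta@0.1] (if (5 == 1) then (let z = (\u.((\v.v) u)) in (if (if true then true else false) then (3 == 5) else true)) else ((let w = (if false then (\p.false) else (\q.true)) in true) && ((\r.r) true)))
step 6: [delta@0] (if false then (let z = (\u.((\v.v) u)) in (if (if true then true else false) then (3 == 5) else true)) else ((let w = (if false then (\p.false) else (\q.true)) in true) && ((\r.r) true)))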